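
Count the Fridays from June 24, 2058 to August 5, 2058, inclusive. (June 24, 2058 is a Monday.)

6

June 24, 2058 is a Monday; the first Friday on or after it is June 28, 2058 (4 days later).
From June 28, 2058 to August 5, 2058: 2 + 31 + 5 = 38 days (rest of June, July, August).
38 ÷ 7 = 5 full weeks with remainder 3, so 5 more Fridays after the first → 6.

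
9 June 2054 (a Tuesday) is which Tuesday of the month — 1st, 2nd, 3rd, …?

Day 9 falls in week ⌈9/7⌉ of the month.
Days 1–7 hold the 1st Tuesday, 8–14 the 2nd, 15–21 the 3rd, 22–28 the 4th, 29–31 the 5th.
9 is in the range for the 2nd.

2nd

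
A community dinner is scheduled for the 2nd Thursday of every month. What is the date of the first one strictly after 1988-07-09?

1988-07-14

July 1988 starts on a Friday; its first Thursday is the 7th, so the 2nd Thursday is the 14th — 1988-07-14.
1988-07-14 is after 1988-07-09, so that is the next one.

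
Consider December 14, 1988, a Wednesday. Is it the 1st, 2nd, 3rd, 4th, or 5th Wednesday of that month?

2nd

Day 14 falls in week ⌈14/7⌉ of the month.
Days 1–7 hold the 1st Wednesday, 8–14 the 2nd, 15–21 the 3rd, 22–28 the 4th, 29–31 the 5th.
14 is in the range for the 2nd.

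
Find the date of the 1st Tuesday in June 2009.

June 2009 begins on a Monday, so the first Tuesday is June 2 (1 day later).

2 June 2009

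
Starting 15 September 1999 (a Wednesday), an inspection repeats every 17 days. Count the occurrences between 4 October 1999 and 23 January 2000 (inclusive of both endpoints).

6

Occurrences land 17·i days after 15 September 1999 for i = 0, 1, 2, …
4 October 1999 is 19 days after the start; 19 ÷ 17 = 1 remainder 2; since the remainder is 2, round up to i = 2. First occurrence in the window: #3 on 19 October 1999 (2×17 = 34 days in).
23 January 2000 is 130 days after the start; 130 ÷ 17 = 7 remainder 11. Last occurrence in the window: #8 on 12 January 2000.
Occurrences #3 through #8: 6 in total.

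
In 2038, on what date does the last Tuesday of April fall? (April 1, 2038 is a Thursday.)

April 2038 begins on a Thursday, so the first Tuesday is April 6 (5 days later).
April 2038 has 30 days. Adding weeks: 6, 13, 20, 27 — the last one ≤ 30 is the 27th.

April 27, 2038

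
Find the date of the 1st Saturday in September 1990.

The first Saturday of September 1990 is September 1.

September 1, 1990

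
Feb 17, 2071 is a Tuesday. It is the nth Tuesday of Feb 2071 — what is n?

Day 17 falls in week ⌈17/7⌉ of the month.
Days 1–7 hold the 1st Tuesday, 8–14 the 2nd, 15–21 the 3rd, 22–28 the 4th, 29–31 the 5th.
17 is in the range for the 3rd.

3rd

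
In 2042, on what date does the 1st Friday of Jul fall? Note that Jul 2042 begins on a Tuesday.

Jul 2042 begins on a Tuesday, so the first Friday is Jul 4 (3 days later).

Jul 4, 2042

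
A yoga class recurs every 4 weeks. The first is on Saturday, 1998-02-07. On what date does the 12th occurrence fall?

The 12th occurrence is 11 intervals after the first: 11 × 28 = 308 days after 1998-02-07.
February has 28 days — 21 days to the end of February leaves 287.
March has 31 days (256 left).
April has 30 days (226 left).
May has 31 days (195 left).
June has 30 days (165 left).
July has 31 days (134 left).
August has 31 days (103 left).
September has 30 days (73 left).
October has 31 days (42 left).
November has 30 days (12 left).
12 days into December → 1998-12-12.

1998-12-12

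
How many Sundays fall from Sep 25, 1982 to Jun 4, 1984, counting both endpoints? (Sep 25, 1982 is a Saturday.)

89

Sep 25, 1982 is a Saturday; the first Sunday on or after it is Sep 26, 1982 (1 day later).
From Sep 26, 1982 to Jun 4, 1984: 96 + 365 + 156 = 617 days (rest of 1982, 1983, to Jun 4, 1984 in 1984).
617 ÷ 7 = 88 full weeks with remainder 1, so 88 more Sundays after the first → 89.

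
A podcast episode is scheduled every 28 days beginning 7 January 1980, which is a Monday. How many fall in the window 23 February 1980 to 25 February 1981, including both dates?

Occurrences land 28·i days after 7 January 1980 for i = 0, 1, 2, …
23 February 1980 is 47 days after the start; 47 ÷ 28 = 1 remainder 19; since the remainder is 19, round up to i = 2. First occurrence in the window: #3 on 3 March 1980 (2×28 = 56 days in).
25 February 1981 is 415 days after the start; 415 ÷ 28 = 14 remainder 23. Last occurrence in the window: #15 on 2 February 1981.
Occurrences #3 through #15: 13 in total.

13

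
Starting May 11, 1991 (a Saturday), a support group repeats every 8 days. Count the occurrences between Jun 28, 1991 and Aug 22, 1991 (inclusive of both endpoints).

Occurrences land 8·i days after May 11, 1991 for i = 0, 1, 2, …
Jun 28, 1991 is 48 days after the start; 48 ÷ 8 = 6 remainder 0. First occurrence in the window: #7 on Jun 28, 1991 (6×8 = 48 days in).
Aug 22, 1991 is 103 days after the start; 103 ÷ 8 = 12 remainder 7. Last occurrence in the window: #13 on Aug 15, 1991.
Occurrences #7 through #13: 7 in total.

7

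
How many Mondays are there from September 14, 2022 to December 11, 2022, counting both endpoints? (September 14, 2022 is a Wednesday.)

September 14, 2022 is a Wednesday; the first Monday on or after it is September 19, 2022 (5 days later).
From September 19, 2022 to December 11, 2022: 11 + 31 + 30 + 11 = 83 days (rest of September, October, November, December).
83 ÷ 7 = 11 full weeks with remainder 6, so 11 more Mondays after the first → 12.

12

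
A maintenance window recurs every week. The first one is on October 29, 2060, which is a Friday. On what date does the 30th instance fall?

May 20, 2061

The 30th occurrence is 29 intervals after the first: 29 × 7 = 203 days after October 29, 2060.
October has 31 days — 2 days to the end of October leaves 201.
November has 30 days (171 left).
December has 31 days (140 left).
January has 31 days (109 left).
February has 28 days (81 left).
March has 31 days (50 left).
April has 30 days (20 left).
20 days into May → May 20, 2061.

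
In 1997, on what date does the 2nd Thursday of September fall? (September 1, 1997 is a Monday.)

September 1997 begins on a Monday, so the first Thursday is September 4 (3 days later).
The 2nd Thursday is 1 weeks later: 4 + 7 = 11.

September 11, 1997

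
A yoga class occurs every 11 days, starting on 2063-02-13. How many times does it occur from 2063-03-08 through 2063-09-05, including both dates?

16

Occurrences land 11·i days after 2063-02-13 for i = 0, 1, 2, …
2063-03-08 is 23 days after the start; 23 ÷ 11 = 2 remainder 1; since the remainder is 1, round up to i = 3. First occurrence in the window: #4 on 2063-03-18 (3×11 = 33 days in).
2063-09-05 is 204 days after the start; 204 ÷ 11 = 18 remainder 6. Last occurrence in the window: #19 on 2063-08-30.
Occurrences #4 through #19: 16 in total.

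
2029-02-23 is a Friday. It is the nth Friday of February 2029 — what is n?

Day 23 falls in week ⌈23/7⌉ of the month.
Days 1–7 hold the 1st Friday, 8–14 the 2nd, 15–21 the 3rd, 22–28 the 4th, 29–31 the 5th.
23 is in the range for the 4th.

4th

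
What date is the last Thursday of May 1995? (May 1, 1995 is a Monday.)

May 1995 begins on a Monday, so the first Thursday is May 4 (3 days later).
May 1995 has 31 days. Adding weeks: 4, 11, 18, 25 — the last one ≤ 31 is the 25th.

25 May 1995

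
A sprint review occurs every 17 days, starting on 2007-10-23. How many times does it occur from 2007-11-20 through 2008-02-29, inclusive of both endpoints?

Occurrences land 17·i days after 2007-10-23 for i = 0, 1, 2, …
2007-11-20 is 28 days after the start; 28 ÷ 17 = 1 remainder 11; since the remainder is 11, round up to i = 2. First occurrence in the window: #3 on 2007-11-26 (2×17 = 34 days in).
2008-02-29 is 129 days after the start; 129 ÷ 17 = 7 remainder 10. Last occurrence in the window: #8 on 2008-02-19.
Occurrences #3 through #8: 6 in total.

6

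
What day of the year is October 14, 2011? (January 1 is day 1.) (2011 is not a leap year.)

Days in months before October: 31 + 28 + 31 + 30 + 31 + 30 + 31 + 31 + 30 = 273.
Plus 14 days into October → day 287.

287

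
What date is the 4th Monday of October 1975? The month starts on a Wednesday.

27 October 1975

October 1975 begins on a Wednesday, so the first Monday is October 6 (5 days later).
The 4th Monday is 3 weeks later: 6 + 21 = 27.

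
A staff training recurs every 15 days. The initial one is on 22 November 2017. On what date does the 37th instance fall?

16 May 2019

The 37th occurrence is 36 intervals after the first: 36 × 15 = 540 days after 22 November 2017.
November has 30 days — 8 days to the end of November leaves 532.
From end of November to end of 2017 is 31 days (501 left).
2018 has 365 days (136 left).
January has 31 days (105 left).
February has 28 days (77 left).
March has 31 days (46 left).
April has 30 days (16 left).
16 days into May → 16 May 2019.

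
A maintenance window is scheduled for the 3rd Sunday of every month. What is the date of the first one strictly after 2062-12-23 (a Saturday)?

December 2062 starts on a Friday; its first Sunday is the 3rd, so the 3rd Sunday is the 17th — 2062-12-17.
That is not after 2062-12-23, so look at January 2063.
January 2063 starts on a Monday; its first Sunday is the 7th, so the 3rd Sunday is the 21st — 2063-01-21.

2063-01-21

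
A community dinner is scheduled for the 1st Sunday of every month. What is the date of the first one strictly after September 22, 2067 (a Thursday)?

October 2, 2067

September 2067 starts on a Thursday, so its 1st Sunday is September 4, 2067 (3 days in).
That is not after September 22, 2067, so look at October 2067.
October 2067 starts on a Saturday, so its 1st Sunday is October 2, 2067 (1 day in).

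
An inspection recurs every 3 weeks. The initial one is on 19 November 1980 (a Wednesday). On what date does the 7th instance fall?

25 March 1981

The 7th occurrence is 6 intervals after the first: 6 × 21 = 126 days after 19 November 1980.
November has 30 days — 11 days to the end of November leaves 115.
December has 31 days (84 left).
January has 31 days (53 left).
February has 28 days (25 left).
25 days into March → 25 March 1981.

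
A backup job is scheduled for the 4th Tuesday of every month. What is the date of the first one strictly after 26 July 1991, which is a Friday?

27 August 1991

July 1991 starts on a Monday; its first Tuesday is the 2nd, so the 4th Tuesday is the 23rd — 23 July 1991.
That is not after 26 July 1991, so look at August 1991.
August 1991 starts on a Thursday; its first Tuesday is the 6th, so the 4th Tuesday is the 27th — 27 August 1991.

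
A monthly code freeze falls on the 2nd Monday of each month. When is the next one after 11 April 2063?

April 2063 starts on a Sunday; its first Monday is the 2nd, so the 2nd Monday is the 9th — 9 April 2063.
That is not after 11 April 2063, so look at May 2063.
May 2063 starts on a Tuesday; its first Monday is the 7th, so the 2nd Monday is the 14th — 14 May 2063.

14 May 2063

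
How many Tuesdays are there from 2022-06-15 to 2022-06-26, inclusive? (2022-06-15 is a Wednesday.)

2022-06-15 is a Wednesday; the first Tuesday on or after it is 2022-06-21 (6 days later).
From 2022-06-21 to 2022-06-26 is 26 − 21 = 5 days.
5 ÷ 7 = 0 full weeks with remainder 5, so 0 more Tuesdays after the first → 1.

1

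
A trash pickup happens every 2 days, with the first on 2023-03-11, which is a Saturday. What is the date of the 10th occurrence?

The 10th occurrence is 9 intervals after the first: 9 × 2 = 18 days after 2023-03-11.
18 days later is 2023-03-29.

2023-03-29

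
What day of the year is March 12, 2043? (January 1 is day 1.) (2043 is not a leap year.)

71

Days in months before March: 31 + 28 = 59.
Plus 12 days into March → day 71.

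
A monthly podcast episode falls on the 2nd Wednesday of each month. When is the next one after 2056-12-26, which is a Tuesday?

2057-01-10

December 2056 starts on a Friday; its first Wednesday is the 6th, so the 2nd Wednesday is the 13th — 2056-12-13.
That is not after 2056-12-26, so look at January 2057.
January 2057 starts on a Monday; its first Wednesday is the 3rd, so the 2nd Wednesday is the 10th — 2057-01-10.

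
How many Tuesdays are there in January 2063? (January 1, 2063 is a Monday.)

January 1, 2063 is a Monday; the first Tuesday on or after it is January 2, 2063 (1 day later).
From January 2, 2063 to January 31, 2063 is 31 − 2 = 29 days.
29 ÷ 7 = 4 full weeks with remainder 1, so 4 more Tuesdays after the first → 5.

5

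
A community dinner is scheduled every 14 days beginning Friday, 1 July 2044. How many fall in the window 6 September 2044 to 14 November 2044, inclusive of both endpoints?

Occurrences land 14·i days after 1 July 2044 for i = 0, 1, 2, …
6 September 2044 is 67 days after the start; 67 ÷ 14 = 4 remainder 11; since the remainder is 11, round up to i = 5. First occurrence in the window: #6 on 9 September 2044 (5×14 = 70 days in).
14 November 2044 is 136 days after the start; 136 ÷ 14 = 9 remainder 10. Last occurrence in the window: #10 on 4 November 2044.
Occurrences #6 through #10: 5 in total.

5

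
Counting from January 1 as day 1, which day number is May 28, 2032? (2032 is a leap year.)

149

Days in months before May: 31 + 29 + 31 + 30 = 121.
Plus 28 days into May → day 149.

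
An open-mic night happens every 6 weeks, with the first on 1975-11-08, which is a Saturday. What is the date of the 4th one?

1976-03-13

The 4th occurrence is 3 intervals after the first: 3 × 42 = 126 days after 1975-11-08.
November has 30 days — 22 days to the end of November leaves 104.
December has 31 days (73 left).
January has 31 days (42 left).
February has 29 days (13 left).
13 days into March → 1976-03-13.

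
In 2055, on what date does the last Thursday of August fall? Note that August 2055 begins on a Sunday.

2055-08-26

August 2055 begins on a Sunday, so the first Thursday is August 5 (4 days later).
August 2055 has 31 days. Adding weeks: 5, 12, 19, 26 — the last one ≤ 31 is the 26th.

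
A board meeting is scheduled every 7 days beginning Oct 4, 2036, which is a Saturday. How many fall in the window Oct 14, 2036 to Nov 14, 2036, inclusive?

4

Occurrences land 7·i days after Oct 4, 2036 for i = 0, 1, 2, …
Oct 14, 2036 is 10 days after the start; 10 ÷ 7 = 1 remainder 3; since the remainder is 3, round up to i = 2. First occurrence in the window: #3 on Oct 18, 2036 (2×7 = 14 days in).
Nov 14, 2036 is 41 days after the start; 41 ÷ 7 = 5 remainder 6. Last occurrence in the window: #6 on Nov 8, 2036.
Occurrences #3 through #6: 4 in total.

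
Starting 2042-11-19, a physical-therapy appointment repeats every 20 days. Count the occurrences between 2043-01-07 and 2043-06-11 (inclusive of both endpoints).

8

Occurrences land 20·i days after 2042-11-19 for i = 0, 1, 2, …
2043-01-07 is 49 days after the start; 49 ÷ 20 = 2 remainder 9; since the remainder is 9, round up to i = 3. First occurrence in the window: #4 on 2043-01-18 (3×20 = 60 days in).
2043-06-11 is 204 days after the start; 204 ÷ 20 = 10 remainder 4. Last occurrence in the window: #11 on 2043-06-07.
Occurrences #4 through #11: 8 in total.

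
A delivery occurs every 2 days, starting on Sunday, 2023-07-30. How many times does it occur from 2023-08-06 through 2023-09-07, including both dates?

Occurrences land 2·i days after 2023-07-30 for i = 0, 1, 2, …
2023-08-06 is 7 days after the start; 7 ÷ 2 = 3 remainder 1; since the remainder is 1, round up to i = 4. First occurrence in the window: #5 on 2023-08-07 (4×2 = 8 days in).
2023-09-07 is 39 days after the start; 39 ÷ 2 = 19 remainder 1. Last occurrence in the window: #20 on 2023-09-06.
Occurrences #5 through #20: 16 in total.

16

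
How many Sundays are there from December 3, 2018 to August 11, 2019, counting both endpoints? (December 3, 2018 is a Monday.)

December 3, 2018 is a Monday; the first Sunday on or after it is December 9, 2018 (6 days later).
From December 9, 2018 to August 11, 2019: 22 + 31 + 28 + 31 + 30 + 31 + 30 + 31 + 11 = 245 days (rest of December, January, February, March, April, May, June, July, August).
245 ÷ 7 = 35 full weeks with remainder 0, so 35 more Sundays after the first → 36.

36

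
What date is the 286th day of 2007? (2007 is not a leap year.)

January has 31 days (286 − 31 = 255 remain).
February has 28 days (255 − 28 = 227 remain).
March has 31 days (227 − 31 = 196 remain).
April has 30 days (196 − 30 = 166 remain).
May has 31 days (166 − 31 = 135 remain).
June has 30 days (135 − 30 = 105 remain).
July has 31 days (105 − 31 = 74 remain).
August has 31 days (74 − 31 = 43 remain).
September has 30 days (43 − 30 = 13 remain).
13 into October → October 13.

October 13, 2007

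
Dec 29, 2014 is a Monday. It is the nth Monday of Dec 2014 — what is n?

5th

Day 29 falls in week ⌈29/7⌉ of the month.
Days 1–7 hold the 1st Monday, 8–14 the 2nd, 15–21 the 3rd, 22–28 the 4th, 29–31 the 5th.
29 is in the range for the 5th.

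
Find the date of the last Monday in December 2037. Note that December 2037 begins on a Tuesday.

December 2037 begins on a Tuesday, so the first Monday is December 7 (6 days later).
December 2037 has 31 days. Adding weeks: 7, 14, 21, 28 — the last one ≤ 31 is the 28th.

28 December 2037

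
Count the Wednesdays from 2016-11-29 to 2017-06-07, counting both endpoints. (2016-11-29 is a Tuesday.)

2016-11-29 is a Tuesday; the first Wednesday on or after it is 2016-11-30 (1 day later).
From 2016-11-30 to 2017-06-07: 0 + 31 + 31 + 28 + 31 + 30 + 31 + 7 = 189 days (rest of November, December, January, February, March, April, May, June).
189 ÷ 7 = 27 full weeks with remainder 0, so 27 more Wednesdays after the first → 28.

28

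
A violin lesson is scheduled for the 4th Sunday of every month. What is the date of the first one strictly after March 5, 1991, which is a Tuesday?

March 1991 starts on a Friday; its first Sunday is the 3rd, so the 4th Sunday is the 24th — March 24, 1991.
March 24, 1991 is after March 5, 1991, so that is the next one.

March 24, 1991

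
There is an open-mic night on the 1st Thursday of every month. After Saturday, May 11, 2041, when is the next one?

Jun 6, 2041

May 2041 starts on a Wednesday, so its 1st Thursday is May 2, 2041 (1 day in).
That is not after May 11, 2041, so look at Jun 2041.
Jun 2041 starts on a Saturday, so its 1st Thursday is Jun 6, 2041 (5 days in).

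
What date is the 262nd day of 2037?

Jan has 31 days (262 − 31 = 231 remain).
Feb has 28 days (231 − 28 = 203 remain).
Mar has 31 days (203 − 31 = 172 remain).
Apr has 30 days (172 − 30 = 142 remain).
May has 31 days (142 − 31 = 111 remain).
Jun has 30 days (111 − 30 = 81 remain).
Jul has 31 days (81 − 31 = 50 remain).
Aug has 31 days (50 − 31 = 19 remain).
19 into Sep → Sep 19.

Sep 19, 2037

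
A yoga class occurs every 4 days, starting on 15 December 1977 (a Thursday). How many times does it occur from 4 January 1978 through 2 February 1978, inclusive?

Occurrences land 4·i days after 15 December 1977 for i = 0, 1, 2, …
4 January 1978 is 20 days after the start; 20 ÷ 4 = 5 remainder 0. First occurrence in the window: #6 on 4 January 1978 (5×4 = 20 days in).
2 February 1978 is 49 days after the start; 49 ÷ 4 = 12 remainder 1. Last occurrence in the window: #13 on 1 February 1978.
Occurrences #6 through #13: 8 in total.

8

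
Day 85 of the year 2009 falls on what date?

Mar 26, 2009

Jan has 31 days (85 − 31 = 54 remain).
Feb has 28 days (54 − 28 = 26 remain).
26 into Mar → Mar 26.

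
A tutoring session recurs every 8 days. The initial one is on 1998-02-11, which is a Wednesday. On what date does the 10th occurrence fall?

The 10th occurrence is 9 intervals after the first: 9 × 8 = 72 days after 1998-02-11.
February has 28 days — 17 days to the end of February leaves 55.
March has 31 days (24 left).
24 days into April → 1998-04-24.

1998-04-24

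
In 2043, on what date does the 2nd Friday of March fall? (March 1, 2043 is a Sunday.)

March 2043 begins on a Sunday, so the first Friday is March 6 (5 days later).
The 2nd Friday is 1 weeks later: 6 + 7 = 13.

2043-03-13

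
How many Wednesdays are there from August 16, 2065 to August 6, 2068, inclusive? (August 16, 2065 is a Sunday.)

155

August 16, 2065 is a Sunday; the first Wednesday on or after it is August 19, 2065 (3 days later).
From August 19, 2065 to August 6, 2068: 134 + 365 + 365 + 219 = 1083 days (rest of 2065, 2066, 2067, to August 6, 2068 in 2068).
1083 ÷ 7 = 154 full weeks with remainder 5, so 154 more Wednesdays after the first → 155.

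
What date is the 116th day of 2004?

Jan has 31 days (116 − 31 = 85 remain).
Feb has 29 days (85 − 29 = 56 remain).
Mar has 31 days (56 − 31 = 25 remain).
25 into Apr → Apr 25.

Apr 25, 2004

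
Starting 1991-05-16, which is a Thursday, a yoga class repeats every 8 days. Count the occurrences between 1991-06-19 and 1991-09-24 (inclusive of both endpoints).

12

Occurrences land 8·i days after 1991-05-16 for i = 0, 1, 2, …
1991-06-19 is 34 days after the start; 34 ÷ 8 = 4 remainder 2; since the remainder is 2, round up to i = 5. First occurrence in the window: #6 on 1991-06-25 (5×8 = 40 days in).
1991-09-24 is 131 days after the start; 131 ÷ 8 = 16 remainder 3. Last occurrence in the window: #17 on 1991-09-21.
Occurrences #6 through #17: 12 in total.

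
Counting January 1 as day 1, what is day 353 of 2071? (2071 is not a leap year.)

December 19, 2071

January has 31 days (353 − 31 = 322 remain).
February has 28 days (322 − 28 = 294 remain).
March has 31 days (294 − 31 = 263 remain).
April has 30 days (263 − 30 = 233 remain).
May has 31 days (233 − 31 = 202 remain).
June has 30 days (202 − 30 = 172 remain).
July has 31 days (172 − 31 = 141 remain).
August has 31 days (141 − 31 = 110 remain).
September has 30 days (110 − 30 = 80 remain).
October has 31 days (80 − 31 = 49 remain).
November has 30 days (49 − 30 = 19 remain).
19 into December → December 19.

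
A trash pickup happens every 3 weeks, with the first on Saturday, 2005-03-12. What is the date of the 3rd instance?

2005-04-23

The 3rd occurrence is 2 intervals after the first: 2 × 21 = 42 days after 2005-03-12.
March has 31 days — 19 days to the end of March leaves 23.
23 days into April → 2005-04-23.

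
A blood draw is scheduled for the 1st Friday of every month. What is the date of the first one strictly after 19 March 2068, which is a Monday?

March 2068 starts on a Thursday, so its 1st Friday is 2 March 2068 (1 day in).
That is not after 19 March 2068, so look at April 2068.
April 2068 starts on a Sunday, so its 1st Friday is 6 April 2068 (5 days in).

6 April 2068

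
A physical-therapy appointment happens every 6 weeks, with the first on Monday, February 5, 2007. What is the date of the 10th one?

The 10th occurrence is 9 intervals after the first: 9 × 42 = 378 days after February 5, 2007.
February has 28 days — 23 days to the end of February leaves 355.
March has 31 days (324 left).
April has 30 days (294 left).
May has 31 days (263 left).
June has 30 days (233 left).
July has 31 days (202 left).
August has 31 days (171 left).
September has 30 days (141 left).
October has 31 days (110 left).
November has 30 days (80 left).
December has 31 days (49 left).
January has 31 days (18 left).
18 days into February → February 18, 2008.

February 18, 2008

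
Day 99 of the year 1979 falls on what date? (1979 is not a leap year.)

9 April 1979

January has 31 days (99 − 31 = 68 remain).
February has 28 days (68 − 28 = 40 remain).
March has 31 days (40 − 31 = 9 remain).
9 into April → April 9.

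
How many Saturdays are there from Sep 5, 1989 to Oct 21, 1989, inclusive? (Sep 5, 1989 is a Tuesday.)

Sep 5, 1989 is a Tuesday; the first Saturday on or after it is Sep 9, 1989 (4 days later).
From Sep 9, 1989 to Oct 21, 1989: 21 + 21 = 42 days (rest of Sep, Oct).
42 ÷ 7 = 6 full weeks with remainder 0, so 6 more Saturdays after the first → 7.

7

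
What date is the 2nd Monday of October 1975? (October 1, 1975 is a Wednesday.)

October 1975 begins on a Wednesday, so the first Monday is October 6 (5 days later).
The 2nd Monday is 1 weeks later: 6 + 7 = 13.

13 October 1975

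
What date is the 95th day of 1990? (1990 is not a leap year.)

January has 31 days (95 − 31 = 64 remain).
February has 28 days (64 − 28 = 36 remain).
March has 31 days (36 − 31 = 5 remain).
5 into April → April 5.

1990-04-05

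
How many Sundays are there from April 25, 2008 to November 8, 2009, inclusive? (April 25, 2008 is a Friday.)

April 25, 2008 is a Friday; the first Sunday on or after it is April 27, 2008 (2 days later).
From April 27, 2008 to November 8, 2009: 248 + 312 = 560 days (rest of 2008, to November 8, 2009 in 2009).
560 ÷ 7 = 80 full weeks with remainder 0, so 80 more Sundays after the first → 81.

81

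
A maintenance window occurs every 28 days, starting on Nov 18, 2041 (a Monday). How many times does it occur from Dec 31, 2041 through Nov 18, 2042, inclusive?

Occurrences land 28·i days after Nov 18, 2041 for i = 0, 1, 2, …
Dec 31, 2041 is 43 days after the start; 43 ÷ 28 = 1 remainder 15; since the remainder is 15, round up to i = 2. First occurrence in the window: #3 on Jan 13, 2042 (2×28 = 56 days in).
Nov 18, 2042 is 365 days after the start; 365 ÷ 28 = 13 remainder 1. Last occurrence in the window: #14 on Nov 17, 2042.
Occurrences #3 through #14: 12 in total.

12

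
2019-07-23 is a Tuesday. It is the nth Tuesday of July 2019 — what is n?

4th

Day 23 falls in week ⌈23/7⌉ of the month.
Days 1–7 hold the 1st Tuesday, 8–14 the 2nd, 15–21 the 3rd, 22–28 the 4th, 29–31 the 5th.
23 is in the range for the 4th.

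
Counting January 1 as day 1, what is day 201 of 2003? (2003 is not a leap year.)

2003-07-20

January has 31 days (201 − 31 = 170 remain).
February has 28 days (170 − 28 = 142 remain).
March has 31 days (142 − 31 = 111 remain).
April has 30 days (111 − 30 = 81 remain).
May has 31 days (81 − 31 = 50 remain).
June has 30 days (50 − 30 = 20 remain).
20 into July → July 20.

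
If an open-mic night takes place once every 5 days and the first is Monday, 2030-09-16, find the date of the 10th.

2030-10-31

The 10th occurrence is 9 intervals after the first: 9 × 5 = 45 days after 2030-09-16.
September has 30 days — 14 days to the end of September leaves 31.
31 days into October → 2030-10-31.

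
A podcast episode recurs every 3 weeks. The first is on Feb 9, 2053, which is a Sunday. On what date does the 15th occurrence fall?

Nov 30, 2053

The 15th occurrence is 14 intervals after the first: 14 × 21 = 294 days after Feb 9, 2053.
Feb has 28 days — 19 days to the end of Feb leaves 275.
Mar has 31 days (244 left).
Apr has 30 days (214 left).
May has 31 days (183 left).
Jun has 30 days (153 left).
Jul has 31 days (122 left).
Aug has 31 days (91 left).
Sep has 30 days (61 left).
Oct has 31 days (30 left).
30 days into Nov → Nov 30, 2053.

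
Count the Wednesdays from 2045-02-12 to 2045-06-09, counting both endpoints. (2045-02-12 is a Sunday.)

2045-02-12 is a Sunday; the first Wednesday on or after it is 2045-02-15 (3 days later).
From 2045-02-15 to 2045-06-09: 13 + 31 + 30 + 31 + 9 = 114 days (rest of February, March, April, May, June).
114 ÷ 7 = 16 full weeks with remainder 2, so 16 more Wednesdays after the first → 17.

17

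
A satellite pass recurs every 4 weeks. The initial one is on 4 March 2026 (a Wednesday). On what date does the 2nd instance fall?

1 April 2026

The 2nd occurrence is 1 interval after the first: 1 × 28 = 28 days after 4 March 2026.
March has 31 days — 27 days to the end of March leaves 1.
1 day into April → 1 April 2026.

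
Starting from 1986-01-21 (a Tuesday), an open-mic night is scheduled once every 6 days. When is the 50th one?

1986-11-11

The 50th occurrence is 49 intervals after the first: 49 × 6 = 294 days after 1986-01-21.
January has 31 days — 10 days to the end of January leaves 284.
February has 28 days (256 left).
March has 31 days (225 left).
April has 30 days (195 left).
May has 31 days (164 left).
June has 30 days (134 left).
July has 31 days (103 left).
August has 31 days (72 left).
September has 30 days (42 left).
October has 31 days (11 left).
11 days into November → 1986-11-11.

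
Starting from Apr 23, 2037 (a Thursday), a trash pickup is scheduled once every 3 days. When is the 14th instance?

The 14th occurrence is 13 intervals after the first: 13 × 3 = 39 days after Apr 23, 2037.
Apr has 30 days — 7 days to the end of Apr leaves 32.
May has 31 days (1 left).
1 day into Jun → Jun 1, 2037.

Jun 1, 2037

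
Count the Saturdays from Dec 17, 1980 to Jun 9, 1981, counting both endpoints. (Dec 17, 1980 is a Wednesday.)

25

Dec 17, 1980 is a Wednesday; the first Saturday on or after it is Dec 20, 1980 (3 days later).
From Dec 20, 1980 to Jun 9, 1981: 11 + 31 + 28 + 31 + 30 + 31 + 9 = 171 days (rest of Dec, Jan, Feb, Mar, Apr, May, Jun).
171 ÷ 7 = 24 full weeks with remainder 3, so 24 more Saturdays after the first → 25.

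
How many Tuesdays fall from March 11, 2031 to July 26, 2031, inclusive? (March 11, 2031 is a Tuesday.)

20

March 11, 2031 is a Tuesday; the first Tuesday on or after it is March 11, 2031.
From March 11, 2031 to July 26, 2031: 20 + 30 + 31 + 30 + 26 = 137 days (rest of March, April, May, June, July).
137 ÷ 7 = 19 full weeks with remainder 4, so 19 more Tuesdays after the first → 20.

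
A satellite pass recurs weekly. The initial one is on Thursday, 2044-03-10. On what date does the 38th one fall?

The 38th occurrence is 37 intervals after the first: 37 × 7 = 259 days after 2044-03-10.
March has 31 days — 21 days to the end of March leaves 238.
April has 30 days (208 left).
May has 31 days (177 left).
June has 30 days (147 left).
July has 31 days (116 left).
August has 31 days (85 left).
September has 30 days (55 left).
October has 31 days (24 left).
24 days into November → 2044-11-24.

2044-11-24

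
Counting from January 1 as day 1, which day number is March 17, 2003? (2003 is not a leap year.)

76

Days in months before March: 31 + 28 = 59.
Plus 17 days into March → day 76.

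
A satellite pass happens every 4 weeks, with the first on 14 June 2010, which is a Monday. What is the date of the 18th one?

The 18th occurrence is 17 intervals after the first: 17 × 28 = 476 days after 14 June 2010.
June has 30 days — 16 days to the end of June leaves 460.
From end of June to end of 2010 is 184 days (276 left).
January has 31 days (245 left).
February has 28 days (217 left).
March has 31 days (186 left).
April has 30 days (156 left).
May has 31 days (125 left).
June has 30 days (95 left).
July has 31 days (64 left).
August has 31 days (33 left).
September has 30 days (3 left).
3 days into October → 3 October 2011.

3 October 2011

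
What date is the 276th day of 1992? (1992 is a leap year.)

Jan has 31 days (276 − 31 = 245 remain).
Feb has 29 days (245 − 29 = 216 remain).
Mar has 31 days (216 − 31 = 185 remain).
Apr has 30 days (185 − 30 = 155 remain).
May has 31 days (155 − 31 = 124 remain).
Jun has 30 days (124 − 30 = 94 remain).
Jul has 31 days (94 − 31 = 63 remain).
Aug has 31 days (63 − 31 = 32 remain).
Sep has 30 days (32 − 30 = 2 remain).
2 into Oct → Oct 2.

Oct 2, 1992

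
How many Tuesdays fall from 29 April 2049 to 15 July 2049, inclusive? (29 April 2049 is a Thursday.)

29 April 2049 is a Thursday; the first Tuesday on or after it is 4 May 2049 (5 days later).
From 4 May 2049 to 15 July 2049: 27 + 30 + 15 = 72 days (rest of May, June, July).
72 ÷ 7 = 10 full weeks with remainder 2, so 10 more Tuesdays after the first → 11.

11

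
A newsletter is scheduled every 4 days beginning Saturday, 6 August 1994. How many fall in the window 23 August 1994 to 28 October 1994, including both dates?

Occurrences land 4·i days after 6 August 1994 for i = 0, 1, 2, …
23 August 1994 is 17 days after the start; 17 ÷ 4 = 4 remainder 1; since the remainder is 1, round up to i = 5. First occurrence in the window: #6 on 26 August 1994 (5×4 = 20 days in).
28 October 1994 is 83 days after the start; 83 ÷ 4 = 20 remainder 3. Last occurrence in the window: #21 on 25 October 1994.
Occurrences #6 through #21: 16 in total.

16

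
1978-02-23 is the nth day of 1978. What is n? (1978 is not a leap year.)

54

Days in months before February: 31 = 31.
Plus 23 days into February → day 54.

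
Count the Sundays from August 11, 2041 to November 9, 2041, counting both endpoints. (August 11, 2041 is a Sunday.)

August 11, 2041 is a Sunday; the first Sunday on or after it is August 11, 2041.
From August 11, 2041 to November 9, 2041: 20 + 30 + 31 + 9 = 90 days (rest of August, September, October, November).
90 ÷ 7 = 12 full weeks with remainder 6, so 12 more Sundays after the first → 13.

13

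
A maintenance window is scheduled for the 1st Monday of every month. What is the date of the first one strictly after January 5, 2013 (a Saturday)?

January 7, 2013

January 2013 starts on a Tuesday, so its 1st Monday is January 7, 2013 (6 days in).
January 7, 2013 is after January 5, 2013, so that is the next one.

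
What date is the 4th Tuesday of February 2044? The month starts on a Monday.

February 2044 begins on a Monday, so the first Tuesday is February 2 (1 day later).
The 4th Tuesday is 3 weeks later: 2 + 21 = 23.

February 23, 2044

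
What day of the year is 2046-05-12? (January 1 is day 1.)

Days in months before May: 31 + 28 + 31 + 30 = 120.
Plus 12 days into May → day 132.

132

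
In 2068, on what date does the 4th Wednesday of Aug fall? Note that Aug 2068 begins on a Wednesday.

Aug 22, 2068

Aug 2068 begins on a Wednesday, so the first Wednesday is Aug 1.
The 4th Wednesday is 3 weeks later: 1 + 21 = 22.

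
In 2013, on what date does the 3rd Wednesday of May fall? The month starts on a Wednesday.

May 15, 2013

May 2013 begins on a Wednesday, so the first Wednesday is May 1.
The 3rd Wednesday is 2 weeks later: 1 + 14 = 15.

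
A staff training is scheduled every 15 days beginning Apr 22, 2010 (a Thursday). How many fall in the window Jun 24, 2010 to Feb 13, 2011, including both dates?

Occurrences land 15·i days after Apr 22, 2010 for i = 0, 1, 2, …
Jun 24, 2010 is 63 days after the start; 63 ÷ 15 = 4 remainder 3; since the remainder is 3, round up to i = 5. First occurrence in the window: #6 on Jul 6, 2010 (5×15 = 75 days in).
Feb 13, 2011 is 297 days after the start; 297 ÷ 15 = 19 remainder 12. Last occurrence in the window: #20 on Feb 1, 2011.
Occurrences #6 through #20: 15 in total.

15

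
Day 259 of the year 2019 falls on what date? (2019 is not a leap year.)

Sep 16, 2019

Jan has 31 days (259 − 31 = 228 remain).
Feb has 28 days (228 − 28 = 200 remain).
Mar has 31 days (200 − 31 = 169 remain).
Apr has 30 days (169 − 30 = 139 remain).
May has 31 days (139 − 31 = 108 remain).
Jun has 30 days (108 − 30 = 78 remain).
Jul has 31 days (78 − 31 = 47 remain).
Aug has 31 days (47 − 31 = 16 remain).
16 into Sep → Sep 16.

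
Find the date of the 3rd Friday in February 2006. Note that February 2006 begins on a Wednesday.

17 February 2006

February 2006 begins on a Wednesday, so the first Friday is February 3 (2 days later).
The 3rd Friday is 2 weeks later: 3 + 14 = 17.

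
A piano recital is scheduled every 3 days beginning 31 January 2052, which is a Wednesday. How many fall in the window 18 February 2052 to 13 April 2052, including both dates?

Occurrences land 3·i days after 31 January 2052 for i = 0, 1, 2, …
18 February 2052 is 18 days after the start; 18 ÷ 3 = 6 remainder 0. First occurrence in the window: #7 on 18 February 2052 (6×3 = 18 days in).
13 April 2052 is 73 days after the start; 73 ÷ 3 = 24 remainder 1. Last occurrence in the window: #25 on 12 April 2052.
Occurrences #7 through #25: 19 in total.

19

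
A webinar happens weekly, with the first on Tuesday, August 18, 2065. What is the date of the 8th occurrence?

The 8th occurrence is 7 intervals after the first: 7 × 7 = 49 days after August 18, 2065.
August has 31 days — 13 days to the end of August leaves 36.
September has 30 days (6 left).
6 days into October → October 6, 2065.

October 6, 2065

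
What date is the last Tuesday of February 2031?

2031-02-25

February 2031 begins on a Saturday, so the first Tuesday is February 4 (3 days later).
February 2031 has 28 days. Adding weeks: 4, 11, 18, 25 — the last one ≤ 28 is the 25th.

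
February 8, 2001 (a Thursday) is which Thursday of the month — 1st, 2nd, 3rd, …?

2nd

Day 8 falls in week ⌈8/7⌉ of the month.
Days 1–7 hold the 1st Thursday, 8–14 the 2nd, 15–21 the 3rd, 22–28 the 4th, 29–31 the 5th.
8 is in the range for the 2nd.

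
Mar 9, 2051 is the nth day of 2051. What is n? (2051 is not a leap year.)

Days in months before Mar: 31 + 28 = 59.
Plus 9 days into Mar → day 68.

68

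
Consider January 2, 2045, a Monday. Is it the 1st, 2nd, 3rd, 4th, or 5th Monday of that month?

Day 2 falls in week ⌈2/7⌉ of the month.
Days 1–7 hold the 1st Monday, 8–14 the 2nd, 15–21 the 3rd, 22–28 the 4th, 29–31 the 5th.
2 is in the range for the 1st.

1st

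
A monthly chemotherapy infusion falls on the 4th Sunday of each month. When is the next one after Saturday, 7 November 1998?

November 1998 starts on a Sunday; its first Sunday is the 1st, so the 4th Sunday is the 22nd — 22 November 1998.
22 November 1998 is after 7 November 1998, so that is the next one.

22 November 1998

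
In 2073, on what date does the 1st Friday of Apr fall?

The first Friday of Apr 2073 is Apr 7.

Apr 7, 2073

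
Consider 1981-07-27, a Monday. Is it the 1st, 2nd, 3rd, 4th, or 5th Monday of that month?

4th

Day 27 falls in week ⌈27/7⌉ of the month.
Days 1–7 hold the 1st Monday, 8–14 the 2nd, 15–21 the 3rd, 22–28 the 4th, 29–31 the 5th.
27 is in the range for the 4th.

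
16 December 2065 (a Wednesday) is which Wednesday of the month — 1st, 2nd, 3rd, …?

3rd

Day 16 falls in week ⌈16/7⌉ of the month.
Days 1–7 hold the 1st Wednesday, 8–14 the 2nd, 15–21 the 3rd, 22–28 the 4th, 29–31 the 5th.
16 is in the range for the 3rd.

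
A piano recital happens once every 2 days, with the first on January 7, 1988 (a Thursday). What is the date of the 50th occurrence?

The 50th occurrence is 49 intervals after the first: 49 × 2 = 98 days after January 7, 1988.
January has 31 days — 24 days to the end of January leaves 74.
February has 29 days (45 left).
March has 31 days (14 left).
14 days into April → April 14, 1988.

April 14, 1988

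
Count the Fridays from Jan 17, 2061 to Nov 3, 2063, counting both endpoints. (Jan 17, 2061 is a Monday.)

Jan 17, 2061 is a Monday; the first Friday on or after it is Jan 21, 2061 (4 days later).
From Jan 21, 2061 to Nov 3, 2063: 344 + 365 + 307 = 1016 days (rest of 2061, 2062, to Nov 3, 2063 in 2063).
1016 ÷ 7 = 145 full weeks with remainder 1, so 145 more Fridays after the first → 146.

146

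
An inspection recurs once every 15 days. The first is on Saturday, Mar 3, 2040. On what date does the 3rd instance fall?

Apr 2, 2040

The 3rd occurrence is 2 intervals after the first: 2 × 15 = 30 days after Mar 3, 2040.
Mar has 31 days — 28 days to the end of Mar leaves 2.
2 days into Apr → Apr 2, 2040.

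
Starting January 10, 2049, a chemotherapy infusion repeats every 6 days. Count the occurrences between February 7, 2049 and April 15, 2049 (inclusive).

11

Occurrences land 6·i days after January 10, 2049 for i = 0, 1, 2, …
February 7, 2049 is 28 days after the start; 28 ÷ 6 = 4 remainder 4; since the remainder is 4, round up to i = 5. First occurrence in the window: #6 on February 9, 2049 (5×6 = 30 days in).
April 15, 2049 is 95 days after the start; 95 ÷ 6 = 15 remainder 5. Last occurrence in the window: #16 on April 10, 2049.
Occurrences #6 through #16: 11 in total.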